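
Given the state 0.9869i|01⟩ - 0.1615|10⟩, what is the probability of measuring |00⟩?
0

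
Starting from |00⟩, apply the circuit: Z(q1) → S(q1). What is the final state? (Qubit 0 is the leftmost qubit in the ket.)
|00⟩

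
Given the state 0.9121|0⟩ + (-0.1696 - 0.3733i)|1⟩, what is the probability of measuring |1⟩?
0.1681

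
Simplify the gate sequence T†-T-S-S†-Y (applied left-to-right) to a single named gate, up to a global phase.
Y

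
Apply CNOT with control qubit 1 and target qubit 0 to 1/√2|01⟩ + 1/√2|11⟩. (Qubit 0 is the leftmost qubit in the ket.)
1/√2|01⟩ + 1/√2|11⟩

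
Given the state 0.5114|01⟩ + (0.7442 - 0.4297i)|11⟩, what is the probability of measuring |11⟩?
0.7385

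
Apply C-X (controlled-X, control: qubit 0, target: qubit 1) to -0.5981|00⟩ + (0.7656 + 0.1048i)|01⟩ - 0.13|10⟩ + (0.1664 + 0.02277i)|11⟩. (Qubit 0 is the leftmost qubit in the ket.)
-0.5981|00⟩ + (0.7656 + 0.1048i)|01⟩ + (0.1664 + 0.02277i)|10⟩ - 0.13|11⟩

C-X leaves the control-|0⟩ kets |00⟩, |01⟩ unchanged and applies X to qubit 1 on the control-|1⟩ pair (|10⟩, |11⟩).
X = [[0, 1], [1, 0]].
With a = amp(|10⟩) = -0.13 and b = amp(|11⟩) = (0.1664 + 0.02277i):
new amp(|10⟩) = (1)·b = (0.1664 + 0.02277i)
new amp(|11⟩) = (1)·a = -0.13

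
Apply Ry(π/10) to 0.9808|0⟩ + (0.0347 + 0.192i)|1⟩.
(0.9633 - 0.03004i)|0⟩ + (0.1877 + 0.1896i)|1⟩

Ry(π/10) = [[cos(θ/2), −sin(θ/2)], [sin(θ/2), cos(θ/2)]]; θ = π/10, cos(θ/2) ≈ 0.987688, sin(θ/2) ≈ 0.156434.
With a = amp(|0⟩) = 0.9808 and b = amp(|1⟩) = (0.0347 + 0.192i):
new amp(|0⟩) = (0.987688)·a + (-0.156434)·b = (0.9633 - 0.03004i)
new amp(|1⟩) = (0.156434)·a + (0.987688)·b = (0.1877 + 0.1896i)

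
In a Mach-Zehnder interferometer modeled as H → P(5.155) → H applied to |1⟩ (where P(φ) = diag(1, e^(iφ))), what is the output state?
(0.2858 + 0.4518i)|0⟩ + (0.7142 - 0.4518i)|1⟩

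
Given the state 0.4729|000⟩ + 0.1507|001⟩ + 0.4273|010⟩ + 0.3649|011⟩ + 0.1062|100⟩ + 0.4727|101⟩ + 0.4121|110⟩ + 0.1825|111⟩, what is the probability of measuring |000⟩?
0.2236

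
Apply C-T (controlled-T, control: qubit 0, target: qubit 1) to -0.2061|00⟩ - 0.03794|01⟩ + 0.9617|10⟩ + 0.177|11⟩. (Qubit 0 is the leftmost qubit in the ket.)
-0.2061|00⟩ - 0.03794|01⟩ + 0.9617|10⟩ + (0.1252 + 0.1252i)|11⟩

C-T leaves the control-|0⟩ kets |00⟩, |01⟩ unchanged and applies T to qubit 1 on the control-|1⟩ pair (|10⟩, |11⟩).
T = [[1, 0], [0, (1/√2 + (1/√2)i)]].
With a = amp(|10⟩) = 0.9617 and b = amp(|11⟩) = 0.177:
new amp(|10⟩) = (1)·a = 0.9617
new amp(|11⟩) = (1/√2 + (1/√2)i)·b = (0.1252 + 0.1252i)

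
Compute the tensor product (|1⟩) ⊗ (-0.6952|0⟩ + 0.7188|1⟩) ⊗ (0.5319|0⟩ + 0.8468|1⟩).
-0.3698|100⟩ - 0.5887|101⟩ + 0.3823|110⟩ + 0.6087|111⟩

amp(|b₁b₂…⟩) = product of the factor amplitudes for bits b₁, b₂, …; only kets whose every factor amplitude is nonzero survive.
|100⟩: (1)(-0.6952)(0.5319) = -0.3698
|101⟩: (1)(-0.6952)(0.8468) = -0.5887
|110⟩: (1)(0.7188)(0.5319) = 0.3823
|111⟩: (1)(0.7188)(0.8468) = 0.6087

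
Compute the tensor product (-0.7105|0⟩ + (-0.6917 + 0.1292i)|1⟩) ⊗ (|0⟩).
-0.7105|00⟩ + (-0.6917 + 0.1292i)|10⟩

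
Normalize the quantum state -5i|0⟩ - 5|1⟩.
-(1/√2)i|0⟩ - 1/√2|1⟩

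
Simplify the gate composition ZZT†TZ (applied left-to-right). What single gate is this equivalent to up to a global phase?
Z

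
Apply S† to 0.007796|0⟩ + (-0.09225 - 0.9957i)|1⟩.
0.007796|0⟩ + (-0.9957 + 0.09225i)|1⟩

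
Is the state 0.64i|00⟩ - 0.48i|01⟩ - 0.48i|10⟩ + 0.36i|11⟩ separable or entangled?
Separable

Writing the state as a|00⟩ + b|01⟩ + c|10⟩ + d|11⟩, it is a product state iff ad − bc = 0.
Here (a, b, c, d) = (0.64i, -0.48i, -0.48i, 0.36i): ad − bc = (0.64i)(0.36i) − (-0.48i)(-0.48i) = 0, so the state is separable.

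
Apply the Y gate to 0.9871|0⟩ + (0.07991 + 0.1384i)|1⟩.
(0.1384 - 0.07991i)|0⟩ + 0.9871i|1⟩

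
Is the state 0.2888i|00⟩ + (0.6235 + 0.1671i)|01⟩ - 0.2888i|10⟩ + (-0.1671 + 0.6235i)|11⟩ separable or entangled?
Entangled

Writing the state as a|00⟩ + b|01⟩ + c|10⟩ + d|11⟩, it is a product state iff ad − bc = 0.
Here (a, b, c, d) = (0.2888i, (0.6235 + 0.1671i), -0.2888i, (-0.1671 + 0.6235i)): ad − bc = (0.2888i)(-0.1671 + 0.6235i) − (0.6235 + 0.1671i)(-0.2888i) = (-0.2283 + 0.1318i) ≠ 0, so the state is entangled.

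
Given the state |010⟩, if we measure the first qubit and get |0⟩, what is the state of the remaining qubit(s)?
|10⟩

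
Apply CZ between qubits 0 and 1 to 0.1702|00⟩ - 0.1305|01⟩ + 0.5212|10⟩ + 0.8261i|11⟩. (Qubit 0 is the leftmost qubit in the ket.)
0.1702|00⟩ - 0.1305|01⟩ + 0.5212|10⟩ - 0.8261i|11⟩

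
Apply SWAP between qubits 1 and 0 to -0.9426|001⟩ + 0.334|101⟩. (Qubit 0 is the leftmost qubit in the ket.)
-0.9426|001⟩ + 0.334|011⟩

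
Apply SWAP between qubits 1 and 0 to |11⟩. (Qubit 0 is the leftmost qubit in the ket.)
|11⟩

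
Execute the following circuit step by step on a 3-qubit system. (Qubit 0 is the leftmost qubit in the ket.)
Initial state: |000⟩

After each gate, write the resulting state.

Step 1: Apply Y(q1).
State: i|010⟩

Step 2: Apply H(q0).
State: (1/√2)i|010⟩ + (1/√2)i|110⟩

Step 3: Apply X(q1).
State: (1/√2)i|000⟩ + (1/√2)i|100⟩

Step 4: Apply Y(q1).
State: -1/√2|010⟩ - 1/√2|110⟩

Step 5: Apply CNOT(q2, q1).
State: -1/√2|010⟩ - 1/√2|110⟩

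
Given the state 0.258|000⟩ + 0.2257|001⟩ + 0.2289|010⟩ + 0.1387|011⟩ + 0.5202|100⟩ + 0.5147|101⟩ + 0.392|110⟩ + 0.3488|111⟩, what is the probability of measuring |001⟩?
0.05094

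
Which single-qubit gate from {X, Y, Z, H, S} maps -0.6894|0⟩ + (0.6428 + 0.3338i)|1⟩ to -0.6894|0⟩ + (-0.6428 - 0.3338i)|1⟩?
Z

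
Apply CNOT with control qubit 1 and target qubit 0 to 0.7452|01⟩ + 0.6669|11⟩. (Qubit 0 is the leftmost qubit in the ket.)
0.6669|01⟩ + 0.7452|11⟩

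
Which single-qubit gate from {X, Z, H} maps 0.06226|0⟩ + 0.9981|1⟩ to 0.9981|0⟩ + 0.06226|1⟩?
X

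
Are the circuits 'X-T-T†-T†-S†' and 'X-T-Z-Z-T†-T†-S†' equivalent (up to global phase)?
Yes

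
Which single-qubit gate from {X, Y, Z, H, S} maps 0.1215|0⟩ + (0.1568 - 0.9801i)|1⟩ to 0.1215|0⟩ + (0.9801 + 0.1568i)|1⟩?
S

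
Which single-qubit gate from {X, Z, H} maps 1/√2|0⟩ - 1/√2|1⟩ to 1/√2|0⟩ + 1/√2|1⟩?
Z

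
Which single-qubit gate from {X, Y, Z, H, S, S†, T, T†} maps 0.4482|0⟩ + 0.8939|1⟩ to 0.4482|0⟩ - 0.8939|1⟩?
Z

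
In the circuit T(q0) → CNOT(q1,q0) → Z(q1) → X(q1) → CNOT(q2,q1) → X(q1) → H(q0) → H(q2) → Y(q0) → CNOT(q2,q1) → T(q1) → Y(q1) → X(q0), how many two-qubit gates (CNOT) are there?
3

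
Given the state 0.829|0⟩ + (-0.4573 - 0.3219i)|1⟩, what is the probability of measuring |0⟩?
0.6872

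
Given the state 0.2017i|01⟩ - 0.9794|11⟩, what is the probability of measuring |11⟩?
0.9592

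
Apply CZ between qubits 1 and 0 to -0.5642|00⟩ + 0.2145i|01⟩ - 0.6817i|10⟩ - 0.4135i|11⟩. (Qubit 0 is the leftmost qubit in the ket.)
-0.5642|00⟩ + 0.2145i|01⟩ - 0.6817i|10⟩ + 0.4135i|11⟩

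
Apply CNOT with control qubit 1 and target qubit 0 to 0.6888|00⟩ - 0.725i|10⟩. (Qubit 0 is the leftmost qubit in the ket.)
0.6888|00⟩ - 0.725i|10⟩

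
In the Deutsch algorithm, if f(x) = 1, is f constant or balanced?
Constant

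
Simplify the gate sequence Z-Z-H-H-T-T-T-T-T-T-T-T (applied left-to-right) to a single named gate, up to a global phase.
I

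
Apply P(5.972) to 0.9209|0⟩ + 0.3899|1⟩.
0.9209|0⟩ + (0.3712 - 0.1194i)|1⟩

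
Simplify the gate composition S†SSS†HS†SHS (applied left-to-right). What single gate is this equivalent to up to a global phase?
S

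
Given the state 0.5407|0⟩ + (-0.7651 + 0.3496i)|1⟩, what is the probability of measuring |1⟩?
0.7076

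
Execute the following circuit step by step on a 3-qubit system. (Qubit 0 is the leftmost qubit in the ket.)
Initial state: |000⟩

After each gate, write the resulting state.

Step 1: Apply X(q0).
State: |100⟩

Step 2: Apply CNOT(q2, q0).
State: |100⟩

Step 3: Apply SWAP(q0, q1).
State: |010⟩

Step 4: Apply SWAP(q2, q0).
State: |010⟩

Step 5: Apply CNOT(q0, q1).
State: |010⟩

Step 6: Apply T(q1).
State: (1/√2 + (1/√2)i)|010⟩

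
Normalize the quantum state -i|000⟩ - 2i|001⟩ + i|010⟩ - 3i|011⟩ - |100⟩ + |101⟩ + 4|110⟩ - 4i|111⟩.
-0.1429i|000⟩ - 0.2857i|001⟩ + 0.1429i|010⟩ - 0.4286i|011⟩ - 0.1429|100⟩ + 0.1429|101⟩ + 0.5714|110⟩ - 0.5714i|111⟩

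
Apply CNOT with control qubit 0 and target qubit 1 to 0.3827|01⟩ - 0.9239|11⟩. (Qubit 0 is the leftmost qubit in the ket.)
0.3827|01⟩ - 0.9239|10⟩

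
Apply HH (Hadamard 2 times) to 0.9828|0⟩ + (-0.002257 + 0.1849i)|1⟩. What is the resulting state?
0.9828|0⟩ + (-0.002257 + 0.1849i)|1⟩

H² = I, so an even number of Hadamards cancels: H^2 = I and the state is unchanged.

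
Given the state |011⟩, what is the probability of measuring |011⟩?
1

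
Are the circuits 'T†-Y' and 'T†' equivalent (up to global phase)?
No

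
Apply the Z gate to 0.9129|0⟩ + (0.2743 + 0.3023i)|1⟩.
0.9129|0⟩ + (-0.2743 - 0.3023i)|1⟩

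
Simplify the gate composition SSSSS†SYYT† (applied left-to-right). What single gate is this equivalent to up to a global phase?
T†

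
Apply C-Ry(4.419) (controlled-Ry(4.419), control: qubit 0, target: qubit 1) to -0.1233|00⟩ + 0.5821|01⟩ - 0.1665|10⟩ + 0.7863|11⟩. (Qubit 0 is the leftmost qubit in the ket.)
-0.1233|00⟩ + 0.5821|01⟩ - 0.532|10⟩ - 0.6024|11⟩

C-Ry(4.419) leaves the control-|0⟩ kets |00⟩, |01⟩ unchanged and applies Ry(4.419) to qubit 1 on the control-|1⟩ pair (|10⟩, |11⟩).
Ry(4.419) = [[cos(θ/2), −sin(θ/2)], [sin(θ/2), cos(θ/2)]]; θ = 4.419, cos(θ/2) ≈ -0.596155, sin(θ/2) ≈ 0.802869.
With a = amp(|10⟩) = -0.1665 and b = amp(|11⟩) = 0.7863:
new amp(|10⟩) = (-0.596155)·a + (-0.802869)·b = -0.532
new amp(|11⟩) = (0.802869)·a + (-0.596155)·b = -0.6024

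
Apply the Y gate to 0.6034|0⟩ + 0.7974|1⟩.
-0.7974i|0⟩ + 0.6034i|1⟩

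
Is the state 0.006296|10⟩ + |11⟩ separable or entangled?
Separable

Writing the state as a|00⟩ + b|01⟩ + c|10⟩ + d|11⟩, it is a product state iff ad − bc = 0.
Here (a, b, c, d) = (0, 0, 0.006296, 1): ad − bc = (0)(1) − (0)(0.006296) = 0, so the state is separable.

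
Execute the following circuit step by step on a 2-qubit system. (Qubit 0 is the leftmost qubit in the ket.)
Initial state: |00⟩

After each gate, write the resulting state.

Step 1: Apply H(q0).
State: 1/√2|00⟩ + 1/√2|10⟩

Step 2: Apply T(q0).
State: 1/√2|00⟩ + (1/2 + (1/2)i)|10⟩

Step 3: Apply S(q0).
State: 1/√2|00⟩ + (-1/2 + (1/2)i)|10⟩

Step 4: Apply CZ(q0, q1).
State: 1/√2|00⟩ + (-1/2 + (1/2)i)|10⟩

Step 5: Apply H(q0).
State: (0.1464 + (1/√8)i)|00⟩ + (0.8536 - (1/√8)i)|10⟩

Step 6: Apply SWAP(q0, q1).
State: (0.1464 + (1/√8)i)|00⟩ + (0.8536 - (1/√8)i)|01⟩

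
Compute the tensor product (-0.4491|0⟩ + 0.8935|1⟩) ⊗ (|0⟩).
-0.4491|00⟩ + 0.8935|10⟩

amp(|b₁b₂…⟩) = product of the factor amplitudes for bits b₁, b₂, …; only kets whose every factor amplitude is nonzero survive.
|00⟩: (-0.4491)(1) = -0.4491
|10⟩: (0.8935)(1) = 0.8935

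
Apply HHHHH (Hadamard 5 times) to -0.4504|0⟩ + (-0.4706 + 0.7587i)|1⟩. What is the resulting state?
(-0.6512 + 0.5365i)|0⟩ + (0.01428 - 0.5365i)|1⟩

H² = I, so H^5 = H: a single Hadamard. With (a, b) = (-0.4504, (-0.4706 + 0.7587i)), H gives ((a + b)/√2, (a − b)/√2) = ((-0.6512 + 0.5365i), (0.01428 - 0.5365i)).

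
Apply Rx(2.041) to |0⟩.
0.5229|0⟩ - 0.8524i|1⟩

Rx(2.041) = [[cos(θ/2), −i·sin(θ/2)], [−i·sin(θ/2), cos(θ/2)]]; θ = 2.041, cos(θ/2) ≈ 0.52294, sin(θ/2) ≈ 0.85237.
With a = amp(|0⟩) = 1 and b = amp(|1⟩) = 0:
new amp(|0⟩) = (0.52294)·a + (-0.85237i)·b = 0.5229
new amp(|1⟩) = (-0.85237i)·a + (0.52294)·b = -0.8524i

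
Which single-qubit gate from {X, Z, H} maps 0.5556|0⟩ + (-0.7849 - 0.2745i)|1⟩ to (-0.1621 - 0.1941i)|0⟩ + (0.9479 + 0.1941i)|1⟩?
H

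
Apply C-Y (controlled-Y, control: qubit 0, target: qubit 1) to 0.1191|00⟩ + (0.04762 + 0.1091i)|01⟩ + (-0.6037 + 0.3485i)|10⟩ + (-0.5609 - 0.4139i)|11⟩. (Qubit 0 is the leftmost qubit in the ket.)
0.1191|00⟩ + (0.04762 + 0.1091i)|01⟩ + (-0.4139 + 0.5609i)|10⟩ + (-0.3485 - 0.6037i)|11⟩

C-Y leaves the control-|0⟩ kets |00⟩, |01⟩ unchanged and applies Y to qubit 1 on the control-|1⟩ pair (|10⟩, |11⟩).
Y = [[0, -i], [i, 0]].
With a = amp(|10⟩) = (-0.6037 + 0.3485i) and b = amp(|11⟩) = (-0.5609 - 0.4139i):
new amp(|10⟩) = (-i)·b = (-0.4139 + 0.5609i)
new amp(|11⟩) = (i)·a = (-0.3485 - 0.6037i)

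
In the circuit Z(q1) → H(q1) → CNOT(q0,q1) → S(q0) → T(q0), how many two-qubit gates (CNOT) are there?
1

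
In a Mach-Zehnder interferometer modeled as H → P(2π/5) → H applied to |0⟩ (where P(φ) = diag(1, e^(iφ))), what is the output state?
(0.6545 + 0.4755i)|0⟩ + (0.3455 - 0.4755i)|1⟩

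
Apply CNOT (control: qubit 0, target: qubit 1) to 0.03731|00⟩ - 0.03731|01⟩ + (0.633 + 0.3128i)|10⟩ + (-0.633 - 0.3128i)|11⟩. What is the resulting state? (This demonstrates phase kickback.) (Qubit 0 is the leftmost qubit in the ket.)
0.03731|00⟩ - 0.03731|01⟩ + (-0.633 - 0.3128i)|10⟩ + (0.633 + 0.3128i)|11⟩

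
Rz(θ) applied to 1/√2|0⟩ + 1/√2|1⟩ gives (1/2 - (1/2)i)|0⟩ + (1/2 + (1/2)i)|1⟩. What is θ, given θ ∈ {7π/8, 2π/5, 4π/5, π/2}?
π/2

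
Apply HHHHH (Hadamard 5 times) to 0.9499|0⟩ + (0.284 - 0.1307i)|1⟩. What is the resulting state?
(0.8725 - 0.09242i)|0⟩ + (0.4709 + 0.09242i)|1⟩

H² = I, so H^5 = H: a single Hadamard. With (a, b) = (0.9499, (0.284 - 0.1307i)), H gives ((a + b)/√2, (a − b)/√2) = ((0.8725 - 0.09242i), (0.4709 + 0.09242i)).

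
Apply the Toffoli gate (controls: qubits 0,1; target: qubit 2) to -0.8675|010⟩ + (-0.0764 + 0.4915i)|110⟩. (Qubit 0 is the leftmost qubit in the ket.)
-0.8675|010⟩ + (-0.0764 + 0.4915i)|111⟩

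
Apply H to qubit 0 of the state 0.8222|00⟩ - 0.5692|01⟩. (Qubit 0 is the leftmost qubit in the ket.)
0.5814|00⟩ - 0.4025|01⟩ + 0.5814|10⟩ - 0.4025|11⟩

H on qubit 0 mixes each pair of kets that differ only in qubit 0: amplitudes (a, b) of (|…0…⟩, |…1…⟩) become ((a + b)/√2, (a − b)/√2). Kets absent from the input have amplitude 0.
(|00⟩, |10⟩): (a, b) = (0.8222, 0) → (0.5814, 0.5814)
(|01⟩, |11⟩): (a, b) = (-0.5692, 0) → (-0.4025, -0.4025)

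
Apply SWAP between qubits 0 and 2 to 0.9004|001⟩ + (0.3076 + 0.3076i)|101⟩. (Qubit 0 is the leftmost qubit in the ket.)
0.9004|100⟩ + (0.3076 + 0.3076i)|101⟩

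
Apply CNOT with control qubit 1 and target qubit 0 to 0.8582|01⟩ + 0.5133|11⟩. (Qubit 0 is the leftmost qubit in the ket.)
0.5133|01⟩ + 0.8582|11⟩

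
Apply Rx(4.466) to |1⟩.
-0.7886i|0⟩ - 0.6149|1⟩

Rx(4.466) = [[cos(θ/2), −i·sin(θ/2)], [−i·sin(θ/2), cos(θ/2)]]; θ = 4.466, cos(θ/2) ≈ -0.614856, sin(θ/2) ≈ 0.788639.
With a = amp(|0⟩) = 0 and b = amp(|1⟩) = 1:
new amp(|0⟩) = (-0.614856)·a + (-0.788639i)·b = -0.7886i
new amp(|1⟩) = (-0.788639i)·a + (-0.614856)·b = -0.6149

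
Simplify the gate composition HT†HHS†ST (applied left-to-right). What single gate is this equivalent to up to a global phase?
H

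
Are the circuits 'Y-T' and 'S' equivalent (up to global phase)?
No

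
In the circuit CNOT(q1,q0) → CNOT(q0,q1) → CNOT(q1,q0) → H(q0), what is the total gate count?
4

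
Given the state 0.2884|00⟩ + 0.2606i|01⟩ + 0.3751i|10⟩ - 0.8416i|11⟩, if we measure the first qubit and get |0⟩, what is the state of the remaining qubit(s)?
0.742|0⟩ + 0.6704i|1⟩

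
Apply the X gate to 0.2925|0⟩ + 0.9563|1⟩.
0.9563|0⟩ + 0.2925|1⟩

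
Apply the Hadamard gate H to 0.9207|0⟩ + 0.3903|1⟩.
0.927|0⟩ + 0.375|1⟩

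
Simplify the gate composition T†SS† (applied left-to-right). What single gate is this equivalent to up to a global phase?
T†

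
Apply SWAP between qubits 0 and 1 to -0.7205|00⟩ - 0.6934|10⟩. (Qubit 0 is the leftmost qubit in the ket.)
-0.7205|00⟩ - 0.6934|01⟩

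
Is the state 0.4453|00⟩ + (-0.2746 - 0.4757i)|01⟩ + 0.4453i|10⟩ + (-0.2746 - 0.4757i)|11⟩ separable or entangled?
Entangled

Writing the state as a|00⟩ + b|01⟩ + c|10⟩ + d|11⟩, it is a product state iff ad − bc = 0.
Here (a, b, c, d) = (0.4453, (-0.2746 - 0.4757i), 0.4453i, (-0.2746 - 0.4757i)): ad − bc = (0.4453)(-0.2746 - 0.4757i) − (-0.2746 - 0.4757i)(0.4453i) = (-0.3341 - 0.08955i) ≠ 0, so the state is entangled.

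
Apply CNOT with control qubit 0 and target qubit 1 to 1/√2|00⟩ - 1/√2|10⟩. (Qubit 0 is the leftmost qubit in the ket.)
1/√2|00⟩ - 1/√2|11⟩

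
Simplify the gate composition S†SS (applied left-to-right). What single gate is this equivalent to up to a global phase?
S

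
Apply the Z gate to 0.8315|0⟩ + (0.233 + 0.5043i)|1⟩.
0.8315|0⟩ + (-0.233 - 0.5043i)|1⟩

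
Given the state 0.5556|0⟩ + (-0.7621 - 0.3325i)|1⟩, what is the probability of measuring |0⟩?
0.3087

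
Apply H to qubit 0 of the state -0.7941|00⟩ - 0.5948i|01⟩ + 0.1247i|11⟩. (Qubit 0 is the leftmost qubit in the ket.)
-0.5615|00⟩ - 0.3324i|01⟩ - 0.5615|10⟩ - 0.5088i|11⟩

H on qubit 0 mixes each pair of kets that differ only in qubit 0: amplitudes (a, b) of (|…0…⟩, |…1…⟩) become ((a + b)/√2, (a − b)/√2). Kets absent from the input have amplitude 0.
(|00⟩, |10⟩): (a, b) = (-0.7941, 0) → (-0.5615, -0.5615)
(|01⟩, |11⟩): (a, b) = (-0.5948i, 0.1247i) → (-0.3324i, -0.5088i)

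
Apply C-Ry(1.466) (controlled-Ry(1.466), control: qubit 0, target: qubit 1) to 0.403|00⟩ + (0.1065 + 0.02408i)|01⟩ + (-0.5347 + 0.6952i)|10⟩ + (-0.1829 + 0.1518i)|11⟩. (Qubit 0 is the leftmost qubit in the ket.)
0.403|00⟩ + (0.1065 + 0.02408i)|01⟩ + (-0.275 + 0.4151i)|10⟩ + (-0.4937 + 0.578i)|11⟩

C-Ry(1.466) leaves the control-|0⟩ kets |00⟩, |01⟩ unchanged and applies Ry(1.466) to qubit 1 on the control-|1⟩ pair (|10⟩, |11⟩).
Ry(1.466) = [[cos(θ/2), −sin(θ/2)], [sin(θ/2), cos(θ/2)]]; θ = 1.466, cos(θ/2) ≈ 0.74317, sin(θ/2) ≈ 0.669102.
With a = amp(|10⟩) = (-0.5347 + 0.6952i) and b = amp(|11⟩) = (-0.1829 + 0.1518i):
new amp(|10⟩) = (0.74317)·a + (-0.669102)·b = (-0.275 + 0.4151i)
new amp(|11⟩) = (0.669102)·a + (0.74317)·b = (-0.4937 + 0.578i)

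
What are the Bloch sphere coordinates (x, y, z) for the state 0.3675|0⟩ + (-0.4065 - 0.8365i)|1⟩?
(-0.2988, -0.6148, -0.7299)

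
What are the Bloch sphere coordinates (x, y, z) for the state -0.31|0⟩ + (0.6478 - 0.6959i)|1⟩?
(-0.4016, 0.4315, -0.8078)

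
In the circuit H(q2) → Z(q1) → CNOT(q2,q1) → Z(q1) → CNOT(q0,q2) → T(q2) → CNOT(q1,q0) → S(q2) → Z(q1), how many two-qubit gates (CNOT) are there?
3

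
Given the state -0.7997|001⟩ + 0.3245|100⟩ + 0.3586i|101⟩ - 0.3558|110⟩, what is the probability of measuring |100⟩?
0.1053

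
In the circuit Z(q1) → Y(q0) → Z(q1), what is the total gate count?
3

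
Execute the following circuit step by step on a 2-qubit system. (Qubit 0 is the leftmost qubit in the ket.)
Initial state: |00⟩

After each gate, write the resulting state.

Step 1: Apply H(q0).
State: 1/√2|00⟩ + 1/√2|10⟩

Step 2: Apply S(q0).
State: 1/√2|00⟩ + (1/√2)i|10⟩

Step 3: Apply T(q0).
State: 1/√2|00⟩ + (-1/2 + (1/2)i)|10⟩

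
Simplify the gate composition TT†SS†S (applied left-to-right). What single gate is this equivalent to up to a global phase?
S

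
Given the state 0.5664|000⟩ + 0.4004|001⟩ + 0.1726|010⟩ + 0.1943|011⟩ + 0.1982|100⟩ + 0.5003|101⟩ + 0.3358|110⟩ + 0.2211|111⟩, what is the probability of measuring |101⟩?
0.2503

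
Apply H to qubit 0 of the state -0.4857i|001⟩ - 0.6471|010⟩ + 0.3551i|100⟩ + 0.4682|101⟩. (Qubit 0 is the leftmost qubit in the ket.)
0.2511i|000⟩ + (0.3311 - 0.3434i)|001⟩ - 0.4576|010⟩ - 0.2511i|100⟩ + (-0.3311 - 0.3434i)|101⟩ - 0.4576|110⟩

H on qubit 0 mixes each pair of kets that differ only in qubit 0: amplitudes (a, b) of (|…0…⟩, |…1…⟩) become ((a + b)/√2, (a − b)/√2). Kets absent from the input have amplitude 0.
(|000⟩, |100⟩): (a, b) = (0, 0.3551i) → (0.2511i, -0.2511i)
(|001⟩, |101⟩): (a, b) = (-0.4857i, 0.4682) → ((0.3311 - 0.3434i), (-0.3311 - 0.3434i))
(|010⟩, |110⟩): (a, b) = (-0.6471, 0) → (-0.4576, -0.4576)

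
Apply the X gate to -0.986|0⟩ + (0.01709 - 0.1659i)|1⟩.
(0.01709 - 0.1659i)|0⟩ - 0.986|1⟩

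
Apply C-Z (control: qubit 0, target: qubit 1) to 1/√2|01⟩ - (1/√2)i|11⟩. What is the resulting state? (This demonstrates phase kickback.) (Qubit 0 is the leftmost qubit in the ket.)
1/√2|01⟩ + (1/√2)i|11⟩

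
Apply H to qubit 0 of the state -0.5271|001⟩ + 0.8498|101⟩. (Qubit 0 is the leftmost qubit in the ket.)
0.2282|001⟩ - 0.9736|101⟩

H on qubit 0 mixes each pair of kets that differ only in qubit 0: amplitudes (a, b) of (|…0…⟩, |…1…⟩) become ((a + b)/√2, (a − b)/√2). Kets absent from the input have amplitude 0.
(|001⟩, |101⟩): (a, b) = (-0.5271, 0.8498) → (0.2282, -0.9736)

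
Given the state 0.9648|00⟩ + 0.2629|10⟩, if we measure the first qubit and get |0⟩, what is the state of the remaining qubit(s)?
|0⟩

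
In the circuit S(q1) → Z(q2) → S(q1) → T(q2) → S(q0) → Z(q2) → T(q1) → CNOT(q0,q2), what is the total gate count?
8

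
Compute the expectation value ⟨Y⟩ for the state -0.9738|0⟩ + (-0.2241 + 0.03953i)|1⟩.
-0.07699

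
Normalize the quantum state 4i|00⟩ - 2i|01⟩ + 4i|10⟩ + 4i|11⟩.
0.5547i|00⟩ - 0.2774i|01⟩ + 0.5547i|10⟩ + 0.5547i|11⟩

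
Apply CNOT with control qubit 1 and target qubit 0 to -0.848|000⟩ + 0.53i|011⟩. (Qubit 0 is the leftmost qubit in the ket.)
-0.848|000⟩ + 0.53i|111⟩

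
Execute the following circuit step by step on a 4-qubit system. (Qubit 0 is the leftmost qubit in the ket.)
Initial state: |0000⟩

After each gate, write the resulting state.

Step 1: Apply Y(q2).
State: i|0010⟩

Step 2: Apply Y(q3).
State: -|0011⟩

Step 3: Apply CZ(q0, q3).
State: -|0011⟩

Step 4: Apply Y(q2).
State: i|0001⟩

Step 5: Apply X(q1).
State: i|0101⟩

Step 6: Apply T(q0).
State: i|0101⟩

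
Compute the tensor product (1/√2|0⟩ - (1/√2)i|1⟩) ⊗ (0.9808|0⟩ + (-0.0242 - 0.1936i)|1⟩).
0.6935|00⟩ + (-0.01711 - 0.1369i)|01⟩ - 0.6935i|10⟩ + (-0.1369 + 0.01711i)|11⟩

amp(|b₁b₂…⟩) = product of the factor amplitudes for bits b₁, b₂, …; only kets whose every factor amplitude is nonzero survive.
|00⟩: (1/√2)(0.9808) = 0.6935
|01⟩: (1/√2)(-0.0242 - 0.1936i) = (-0.01711 - 0.1369i)
|10⟩: (-(1/√2)i)(0.9808) = -0.6935i
|11⟩: (-(1/√2)i)(-0.0242 - 0.1936i) = (-0.1369 + 0.01711i)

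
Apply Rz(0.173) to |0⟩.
(0.9963 - 0.08639i)|0⟩

Rz(0.173) = [[e^(−iθ/2), 0], [0, e^(iθ/2)]] with e^(±iθ/2) = cos(θ/2) ± i·sin(θ/2); θ = 0.173, cos(θ/2) ≈ 0.996261, sin(θ/2) ≈ 0.0863922.
With a = amp(|0⟩) = 1 and b = amp(|1⟩) = 0:
new amp(|0⟩) = (0.996261 - 0.0863922i)·a = (0.9963 - 0.08639i)
new amp(|1⟩) = (0.996261 + 0.0863922i)·b = 0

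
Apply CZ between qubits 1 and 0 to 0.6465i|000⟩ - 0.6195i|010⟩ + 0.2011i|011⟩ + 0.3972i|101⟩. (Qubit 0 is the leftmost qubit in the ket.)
0.6465i|000⟩ - 0.6195i|010⟩ + 0.2011i|011⟩ + 0.3972i|101⟩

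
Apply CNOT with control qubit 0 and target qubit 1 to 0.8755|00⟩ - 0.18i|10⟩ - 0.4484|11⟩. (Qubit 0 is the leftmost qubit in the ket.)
0.8755|00⟩ - 0.4484|10⟩ - 0.18i|11⟩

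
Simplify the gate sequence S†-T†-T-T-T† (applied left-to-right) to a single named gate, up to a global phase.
S†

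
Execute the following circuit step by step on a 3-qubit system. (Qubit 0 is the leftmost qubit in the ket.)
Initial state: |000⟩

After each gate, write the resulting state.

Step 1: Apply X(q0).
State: |100⟩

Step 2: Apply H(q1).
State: 1/√2|100⟩ + 1/√2|110⟩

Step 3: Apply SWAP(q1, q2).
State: 1/√2|100⟩ + 1/√2|101⟩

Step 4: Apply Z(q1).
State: 1/√2|100⟩ + 1/√2|101⟩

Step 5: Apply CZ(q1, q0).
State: 1/√2|100⟩ + 1/√2|101⟩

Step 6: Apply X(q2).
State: 1/√2|100⟩ + 1/√2|101⟩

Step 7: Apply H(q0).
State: 1/2|000⟩ + 1/2|001⟩ - 1/2|100⟩ - 1/2|101⟩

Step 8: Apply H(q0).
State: 1/√2|100⟩ + 1/√2|101⟩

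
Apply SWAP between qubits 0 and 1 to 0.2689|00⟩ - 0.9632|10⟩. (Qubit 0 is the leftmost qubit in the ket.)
0.2689|00⟩ - 0.9632|01⟩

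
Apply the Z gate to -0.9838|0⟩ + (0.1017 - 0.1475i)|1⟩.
-0.9838|0⟩ + (-0.1017 + 0.1475i)|1⟩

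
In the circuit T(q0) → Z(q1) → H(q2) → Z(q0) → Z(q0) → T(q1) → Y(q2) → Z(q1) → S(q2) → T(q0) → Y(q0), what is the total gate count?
11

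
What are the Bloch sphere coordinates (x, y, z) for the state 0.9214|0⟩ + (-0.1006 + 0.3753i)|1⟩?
(-0.1854, 0.6916, 0.698)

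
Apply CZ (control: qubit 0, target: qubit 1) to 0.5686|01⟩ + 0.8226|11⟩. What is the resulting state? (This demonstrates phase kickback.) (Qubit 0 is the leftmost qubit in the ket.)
0.5686|01⟩ - 0.8226|11⟩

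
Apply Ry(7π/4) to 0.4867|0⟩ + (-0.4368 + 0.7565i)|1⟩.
(-0.2825 - 0.2895i)|0⟩ + (0.5898 - 0.6989i)|1⟩

Ry(7π/4) = [[cos(θ/2), −sin(θ/2)], [sin(θ/2), cos(θ/2)]]; θ = 7π/4, cos(θ/2) ≈ -0.92388, sin(θ/2) ≈ 0.382683.
With a = amp(|0⟩) = 0.4867 and b = amp(|1⟩) = (-0.4368 + 0.7565i):
new amp(|0⟩) = (-0.92388)·a + (-0.382683)·b = (-0.2825 - 0.2895i)
new amp(|1⟩) = (0.382683)·a + (-0.92388)·b = (0.5898 - 0.6989i)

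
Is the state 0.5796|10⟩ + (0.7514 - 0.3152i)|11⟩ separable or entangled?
Separable

Writing the state as a|00⟩ + b|01⟩ + c|10⟩ + d|11⟩, it is a product state iff ad − bc = 0.
Here (a, b, c, d) = (0, 0, 0.5796, (0.7514 - 0.3152i)): ad − bc = (0)(0.7514 - 0.3152i) − (0)(0.5796) = 0, so the state is separable.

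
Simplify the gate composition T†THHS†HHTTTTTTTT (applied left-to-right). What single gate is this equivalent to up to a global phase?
S†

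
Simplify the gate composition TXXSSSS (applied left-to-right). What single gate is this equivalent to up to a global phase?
T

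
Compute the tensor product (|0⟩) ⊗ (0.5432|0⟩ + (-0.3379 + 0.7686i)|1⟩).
0.5432|00⟩ + (-0.3379 + 0.7686i)|01⟩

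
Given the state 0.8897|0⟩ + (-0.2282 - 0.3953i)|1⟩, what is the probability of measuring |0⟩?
0.7916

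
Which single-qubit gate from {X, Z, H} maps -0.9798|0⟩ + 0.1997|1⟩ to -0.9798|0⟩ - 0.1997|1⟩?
Z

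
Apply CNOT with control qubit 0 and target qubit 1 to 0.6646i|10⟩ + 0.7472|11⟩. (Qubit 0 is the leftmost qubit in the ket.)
0.7472|10⟩ + 0.6646i|11⟩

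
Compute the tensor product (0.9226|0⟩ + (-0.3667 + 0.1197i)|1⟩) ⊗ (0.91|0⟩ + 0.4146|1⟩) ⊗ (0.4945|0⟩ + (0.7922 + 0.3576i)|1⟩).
0.4152|000⟩ + (0.6651 + 0.3002i)|001⟩ + 0.1892|010⟩ + (0.303 + 0.1368i)|011⟩ + (-0.165 + 0.05386i)|100⟩ + (-0.3033 - 0.03304i)|101⟩ + (-0.07518 + 0.02454i)|110⟩ + (-0.1382 - 0.01505i)|111⟩

amp(|b₁b₂…⟩) = product of the factor amplitudes for bits b₁, b₂, …; only kets whose every factor amplitude is nonzero survive.
|000⟩: (0.9226)(0.91)(0.4945) = 0.4152
|001⟩: (0.9226)(0.91)(0.7922 + 0.3576i) = (0.6651 + 0.3002i)
|010⟩: (0.9226)(0.4146)(0.4945) = 0.1892
|011⟩: (0.9226)(0.4146)(0.7922 + 0.3576i) = (0.303 + 0.1368i)
|100⟩: (-0.3667 + 0.1197i)(0.91)(0.4945) = (-0.165 + 0.05386i)
|101⟩: (-0.3667 + 0.1197i)(0.91)(0.7922 + 0.3576i) = (-0.3033 - 0.03304i)
|110⟩: (-0.3667 + 0.1197i)(0.4146)(0.4945) = (-0.07518 + 0.02454i)
|111⟩: (-0.3667 + 0.1197i)(0.4146)(0.7922 + 0.3576i) = (-0.1382 - 0.01505i)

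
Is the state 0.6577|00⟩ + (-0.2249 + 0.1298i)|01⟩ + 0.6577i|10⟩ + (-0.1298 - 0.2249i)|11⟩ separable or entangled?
Separable

Writing the state as a|00⟩ + b|01⟩ + c|10⟩ + d|11⟩, it is a product state iff ad − bc = 0.
Here (a, b, c, d) = (0.6577, (-0.2249 + 0.1298i), 0.6577i, (-0.1298 - 0.2249i)): ad − bc = (0.6577)(-0.1298 - 0.2249i) − (-0.2249 + 0.1298i)(0.6577i) = 0, so the state is separable.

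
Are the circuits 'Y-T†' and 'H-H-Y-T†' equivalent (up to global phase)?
Yes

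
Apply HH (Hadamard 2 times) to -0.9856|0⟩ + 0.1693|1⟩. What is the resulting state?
-0.9856|0⟩ + 0.1693|1⟩

H² = I, so an even number of Hadamards cancels: H^2 = I and the state is unchanged.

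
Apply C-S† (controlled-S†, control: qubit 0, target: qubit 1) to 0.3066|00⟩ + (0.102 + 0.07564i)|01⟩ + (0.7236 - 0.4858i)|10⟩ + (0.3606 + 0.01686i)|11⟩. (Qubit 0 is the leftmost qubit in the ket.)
0.3066|00⟩ + (0.102 + 0.07564i)|01⟩ + (0.7236 - 0.4858i)|10⟩ + (0.01686 - 0.3606i)|11⟩

C-S† leaves the control-|0⟩ kets |00⟩, |01⟩ unchanged and applies S† to qubit 1 on the control-|1⟩ pair (|10⟩, |11⟩).
S† = [[1, 0], [0, -i]].
With a = amp(|10⟩) = (0.7236 - 0.4858i) and b = amp(|11⟩) = (0.3606 + 0.01686i):
new amp(|10⟩) = (1)·a = (0.7236 - 0.4858i)
new amp(|11⟩) = (-i)·b = (0.01686 - 0.3606i)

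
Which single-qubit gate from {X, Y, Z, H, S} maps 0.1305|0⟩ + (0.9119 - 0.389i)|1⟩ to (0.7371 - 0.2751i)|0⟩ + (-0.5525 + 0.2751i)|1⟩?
H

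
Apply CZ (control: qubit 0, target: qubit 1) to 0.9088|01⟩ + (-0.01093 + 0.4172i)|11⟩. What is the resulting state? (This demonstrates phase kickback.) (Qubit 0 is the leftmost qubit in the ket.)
0.9088|01⟩ + (0.01093 - 0.4172i)|11⟩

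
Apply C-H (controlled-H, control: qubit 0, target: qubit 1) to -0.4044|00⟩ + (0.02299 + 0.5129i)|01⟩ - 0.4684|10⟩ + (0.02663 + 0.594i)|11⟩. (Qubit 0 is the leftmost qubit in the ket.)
-0.4044|00⟩ + (0.02299 + 0.5129i)|01⟩ + (-0.3124 + 0.42i)|10⟩ + (-0.35 - 0.42i)|11⟩

C-H leaves the control-|0⟩ kets |00⟩, |01⟩ unchanged and applies H to qubit 1 on the control-|1⟩ pair (|10⟩, |11⟩).
H = [[1/√2, 1/√2], [1/√2, -1/√2]].
With a = amp(|10⟩) = -0.4684 and b = amp(|11⟩) = (0.02663 + 0.594i):
new amp(|10⟩) = (1/√2)·a + (1/√2)·b = (-0.3124 + 0.42i)
new amp(|11⟩) = (1/√2)·a + (-1/√2)·b = (-0.35 - 0.42i)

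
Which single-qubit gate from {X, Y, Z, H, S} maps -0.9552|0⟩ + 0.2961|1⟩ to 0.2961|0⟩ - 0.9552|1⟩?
X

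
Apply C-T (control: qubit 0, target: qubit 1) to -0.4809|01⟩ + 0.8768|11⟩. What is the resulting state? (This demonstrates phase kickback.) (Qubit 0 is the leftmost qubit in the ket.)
-0.4809|01⟩ + (0.62 + 0.62i)|11⟩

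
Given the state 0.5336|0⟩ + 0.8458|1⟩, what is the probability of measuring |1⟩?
0.7154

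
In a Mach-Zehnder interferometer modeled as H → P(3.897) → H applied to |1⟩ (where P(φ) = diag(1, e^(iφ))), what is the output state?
(0.864 + 0.3428i)|0⟩ + (0.136 - 0.3428i)|1⟩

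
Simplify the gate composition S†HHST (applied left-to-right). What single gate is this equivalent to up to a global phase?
T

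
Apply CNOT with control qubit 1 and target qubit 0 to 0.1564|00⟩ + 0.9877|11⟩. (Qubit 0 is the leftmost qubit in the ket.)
0.1564|00⟩ + 0.9877|01⟩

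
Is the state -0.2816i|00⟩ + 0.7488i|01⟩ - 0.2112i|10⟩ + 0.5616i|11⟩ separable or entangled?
Separable

Writing the state as a|00⟩ + b|01⟩ + c|10⟩ + d|11⟩, it is a product state iff ad − bc = 0.
Here (a, b, c, d) = (-0.2816i, 0.7488i, -0.2112i, 0.5616i): ad − bc = (-0.2816i)(0.5616i) − (0.7488i)(-0.2112i) = 0, so the state is separable.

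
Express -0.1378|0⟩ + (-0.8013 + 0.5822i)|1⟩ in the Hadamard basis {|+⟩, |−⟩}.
(-0.664 + 0.4117i)|+⟩ + (0.4692 - 0.4117i)|−⟩

With |ψ⟩ = α|0⟩ + β|1⟩, the Hadamard-basis coefficients are ⟨+|ψ⟩ = (α + β)/√2 and ⟨−|ψ⟩ = (α − β)/√2.
Here α = -0.1378, β = (-0.8013 + 0.5822i): (α + β)/√2 = (-0.664 + 0.4117i), (α − β)/√2 = (0.4692 - 0.4117i).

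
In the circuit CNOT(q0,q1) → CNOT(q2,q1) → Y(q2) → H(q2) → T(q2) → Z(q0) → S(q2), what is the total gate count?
7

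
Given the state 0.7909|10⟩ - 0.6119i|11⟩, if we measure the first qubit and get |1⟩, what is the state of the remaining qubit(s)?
0.7909|0⟩ - 0.6119i|1⟩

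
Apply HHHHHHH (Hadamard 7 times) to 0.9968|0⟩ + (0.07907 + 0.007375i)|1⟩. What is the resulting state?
(0.7608 + 0.005215i)|0⟩ + (0.6489 - 0.005215i)|1⟩

H² = I, so H^7 = H: a single Hadamard. With (a, b) = (0.9968, (0.07907 + 0.007375i)), H gives ((a + b)/√2, (a − b)/√2) = ((0.7608 + 0.005215i), (0.6489 - 0.005215i)).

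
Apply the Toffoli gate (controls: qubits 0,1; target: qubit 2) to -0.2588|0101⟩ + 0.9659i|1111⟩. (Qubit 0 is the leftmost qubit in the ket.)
-0.2588|0101⟩ + 0.9659i|1101⟩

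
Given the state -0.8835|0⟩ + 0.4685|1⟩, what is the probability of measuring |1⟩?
0.2195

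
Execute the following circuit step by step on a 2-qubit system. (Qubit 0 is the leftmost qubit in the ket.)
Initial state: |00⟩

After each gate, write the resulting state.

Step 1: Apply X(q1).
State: |01⟩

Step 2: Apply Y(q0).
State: i|11⟩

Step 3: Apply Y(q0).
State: |01⟩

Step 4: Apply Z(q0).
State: |01⟩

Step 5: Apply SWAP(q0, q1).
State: |10⟩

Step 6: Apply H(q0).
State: 1/√2|00⟩ - 1/√2|10⟩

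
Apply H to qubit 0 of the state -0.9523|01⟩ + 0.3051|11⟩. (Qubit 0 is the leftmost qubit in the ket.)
-0.4576|01⟩ - 0.8891|11⟩

H on qubit 0 mixes each pair of kets that differ only in qubit 0: amplitudes (a, b) of (|…0…⟩, |…1…⟩) become ((a + b)/√2, (a − b)/√2). Kets absent from the input have amplitude 0.
(|01⟩, |11⟩): (a, b) = (-0.9523, 0.3051) → (-0.4576, -0.8891)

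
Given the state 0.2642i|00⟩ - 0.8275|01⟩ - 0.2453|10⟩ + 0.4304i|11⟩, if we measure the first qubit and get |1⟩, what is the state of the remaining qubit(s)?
-0.4952|0⟩ + 0.8688i|1⟩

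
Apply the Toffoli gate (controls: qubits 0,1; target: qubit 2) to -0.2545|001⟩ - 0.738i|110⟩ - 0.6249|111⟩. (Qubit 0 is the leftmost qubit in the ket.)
-0.2545|001⟩ - 0.6249|110⟩ - 0.738i|111⟩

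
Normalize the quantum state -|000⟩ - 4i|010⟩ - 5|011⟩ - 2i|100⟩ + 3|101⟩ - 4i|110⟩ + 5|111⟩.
-0.1021|000⟩ - (1/√6)i|010⟩ - 0.5103|011⟩ - 0.2041i|100⟩ + 0.3062|101⟩ - (1/√6)i|110⟩ + 0.5103|111⟩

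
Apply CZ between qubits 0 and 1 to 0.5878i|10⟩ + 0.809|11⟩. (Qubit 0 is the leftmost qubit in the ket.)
0.5878i|10⟩ - 0.809|11⟩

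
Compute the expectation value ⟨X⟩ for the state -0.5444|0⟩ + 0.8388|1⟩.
-0.9133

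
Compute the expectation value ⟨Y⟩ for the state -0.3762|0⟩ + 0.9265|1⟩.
0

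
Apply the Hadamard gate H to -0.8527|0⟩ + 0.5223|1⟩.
-0.2336|0⟩ - 0.9723|1⟩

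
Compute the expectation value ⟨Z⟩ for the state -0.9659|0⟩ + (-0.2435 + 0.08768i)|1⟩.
0.866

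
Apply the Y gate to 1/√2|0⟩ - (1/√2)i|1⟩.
-1/√2|0⟩ + (1/√2)i|1⟩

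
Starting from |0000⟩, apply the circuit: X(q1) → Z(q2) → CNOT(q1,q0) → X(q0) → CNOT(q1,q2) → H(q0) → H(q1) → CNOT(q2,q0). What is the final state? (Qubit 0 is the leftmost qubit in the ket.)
1/2|0010⟩ - 1/2|0110⟩ + 1/2|1010⟩ - 1/2|1110⟩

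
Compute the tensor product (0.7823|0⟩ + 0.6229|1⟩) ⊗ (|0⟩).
0.7823|00⟩ + 0.6229|10⟩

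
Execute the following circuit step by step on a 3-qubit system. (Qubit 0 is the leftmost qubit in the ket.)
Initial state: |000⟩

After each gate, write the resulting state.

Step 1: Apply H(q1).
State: 1/√2|000⟩ + 1/√2|010⟩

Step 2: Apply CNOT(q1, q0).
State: 1/√2|000⟩ + 1/√2|110⟩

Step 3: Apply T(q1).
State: 1/√2|000⟩ + (1/2 + (1/2)i)|110⟩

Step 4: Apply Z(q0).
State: 1/√2|000⟩ + (-1/2 - (1/2)i)|110⟩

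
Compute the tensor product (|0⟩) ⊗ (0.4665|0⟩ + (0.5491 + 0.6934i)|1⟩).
0.4665|00⟩ + (0.5491 + 0.6934i)|01⟩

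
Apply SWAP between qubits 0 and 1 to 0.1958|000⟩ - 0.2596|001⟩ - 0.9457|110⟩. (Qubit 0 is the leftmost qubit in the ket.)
0.1958|000⟩ - 0.2596|001⟩ - 0.9457|110⟩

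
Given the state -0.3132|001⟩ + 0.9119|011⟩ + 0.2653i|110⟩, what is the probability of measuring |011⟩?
0.8316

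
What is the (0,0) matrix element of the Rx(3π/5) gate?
0.5878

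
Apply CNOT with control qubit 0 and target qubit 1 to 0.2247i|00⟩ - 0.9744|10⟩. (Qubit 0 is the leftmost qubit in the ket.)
0.2247i|00⟩ - 0.9744|11⟩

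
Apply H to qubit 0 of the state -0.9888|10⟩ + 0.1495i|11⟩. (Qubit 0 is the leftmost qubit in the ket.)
-0.6992|00⟩ + 0.1057i|01⟩ + 0.6992|10⟩ - 0.1057i|11⟩

H on qubit 0 mixes each pair of kets that differ only in qubit 0: amplitudes (a, b) of (|…0…⟩, |…1…⟩) become ((a + b)/√2, (a − b)/√2). Kets absent from the input have amplitude 0.
(|00⟩, |10⟩): (a, b) = (0, -0.9888) → (-0.6992, 0.6992)
(|01⟩, |11⟩): (a, b) = (0, 0.1495i) → (0.1057i, -0.1057i)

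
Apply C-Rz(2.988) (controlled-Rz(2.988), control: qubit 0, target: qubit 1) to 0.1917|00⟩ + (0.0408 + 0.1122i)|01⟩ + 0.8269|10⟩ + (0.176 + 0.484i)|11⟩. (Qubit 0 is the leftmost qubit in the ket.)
0.1917|00⟩ + (0.0408 + 0.1122i)|01⟩ + (0.06344 - 0.8245i)|10⟩ + (-0.4691 + 0.2126i)|11⟩

C-Rz(2.988) leaves the control-|0⟩ kets |00⟩, |01⟩ unchanged and applies Rz(2.988) to qubit 1 on the control-|1⟩ pair (|10⟩, |11⟩).
Rz(2.988) = [[e^(−iθ/2), 0], [0, e^(iθ/2)]] with e^(±iθ/2) = cos(θ/2) ± i·sin(θ/2); θ = 2.988, cos(θ/2) ≈ 0.0767209, sin(θ/2) ≈ 0.997053.
With a = amp(|10⟩) = 0.8269 and b = amp(|11⟩) = (0.176 + 0.484i):
new amp(|10⟩) = (0.0767209 - 0.997053i)·a = (0.06344 - 0.8245i)
new amp(|11⟩) = (0.0767209 + 0.997053i)·b = (-0.4691 + 0.2126i)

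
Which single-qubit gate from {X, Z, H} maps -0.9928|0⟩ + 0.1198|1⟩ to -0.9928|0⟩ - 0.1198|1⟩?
Z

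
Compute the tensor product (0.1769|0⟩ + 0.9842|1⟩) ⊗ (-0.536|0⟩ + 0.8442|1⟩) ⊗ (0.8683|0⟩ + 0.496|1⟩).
-0.08233|000⟩ - 0.04703|001⟩ + 0.1297|010⟩ + 0.07407|011⟩ - 0.4581|100⟩ - 0.2617|101⟩ + 0.7214|110⟩ + 0.4121|111⟩

amp(|b₁b₂…⟩) = product of the factor amplitudes for bits b₁, b₂, …; only kets whose every factor amplitude is nonzero survive.
|000⟩: (0.1769)(-0.536)(0.8683) = -0.08233
|001⟩: (0.1769)(-0.536)(0.496) = -0.04703
|010⟩: (0.1769)(0.8442)(0.8683) = 0.1297
|011⟩: (0.1769)(0.8442)(0.496) = 0.07407
|100⟩: (0.9842)(-0.536)(0.8683) = -0.4581
|101⟩: (0.9842)(-0.536)(0.496) = -0.2617
|110⟩: (0.9842)(0.8442)(0.8683) = 0.7214
|111⟩: (0.9842)(0.8442)(0.496) = 0.4121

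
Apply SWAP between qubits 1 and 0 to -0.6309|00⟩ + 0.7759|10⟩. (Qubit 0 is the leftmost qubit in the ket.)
-0.6309|00⟩ + 0.7759|01⟩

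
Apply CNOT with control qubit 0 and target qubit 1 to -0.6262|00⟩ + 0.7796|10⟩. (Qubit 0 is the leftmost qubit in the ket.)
-0.6262|00⟩ + 0.7796|11⟩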